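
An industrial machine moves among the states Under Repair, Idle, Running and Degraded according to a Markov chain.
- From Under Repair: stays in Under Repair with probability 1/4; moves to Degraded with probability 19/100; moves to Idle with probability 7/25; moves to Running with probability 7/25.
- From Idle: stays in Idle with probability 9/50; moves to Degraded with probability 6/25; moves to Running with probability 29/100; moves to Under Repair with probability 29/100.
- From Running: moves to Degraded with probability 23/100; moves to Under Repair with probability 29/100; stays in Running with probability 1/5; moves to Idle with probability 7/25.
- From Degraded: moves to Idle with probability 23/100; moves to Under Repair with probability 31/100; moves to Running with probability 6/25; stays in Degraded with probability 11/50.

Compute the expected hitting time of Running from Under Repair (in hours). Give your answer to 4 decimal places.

3.6482

Let t(s) be the expected number of hours to first reach Running from state s, with t(Running) = 0. Conditioning on the first hour:
t(Under Repair) = 1 + 0.25·t(Under Repair) + 0.28·t(Idle) + 0.19·t(Degraded)
t(Idle) = 1 + 0.29·t(Under Repair) + 0.18·t(Idle) + 0.24·t(Degraded)
t(Degraded) = 1 + 0.31·t(Under Repair) + 0.23·t(Idle) + 0.22·t(Degraded)
Solving: t(Under Repair) = 3.6482, t(Idle) = 3.6219, t(Degraded) = 3.8000.
Expected hours from Under Repair to Running: 3.6482.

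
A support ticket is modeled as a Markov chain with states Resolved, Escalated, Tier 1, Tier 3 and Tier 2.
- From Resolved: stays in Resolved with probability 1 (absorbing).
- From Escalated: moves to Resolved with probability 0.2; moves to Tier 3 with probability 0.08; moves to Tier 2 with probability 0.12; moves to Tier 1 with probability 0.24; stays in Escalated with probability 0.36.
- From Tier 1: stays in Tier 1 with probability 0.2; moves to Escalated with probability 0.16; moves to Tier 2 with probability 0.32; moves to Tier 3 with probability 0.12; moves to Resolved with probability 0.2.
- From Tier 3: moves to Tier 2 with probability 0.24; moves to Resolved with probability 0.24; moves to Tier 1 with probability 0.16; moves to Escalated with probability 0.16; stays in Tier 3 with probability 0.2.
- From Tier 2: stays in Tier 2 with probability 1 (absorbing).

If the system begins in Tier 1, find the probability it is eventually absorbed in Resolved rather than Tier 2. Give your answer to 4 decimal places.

0.4312

Let h(s) be the probability of absorption at Resolved starting from transient state s. Then h(Resolved) = 1 and h(Tier 2) = 0. By first-step analysis:
h(Escalated) = 0.2·1 + 0.36·h(Escalated) + 0.24·h(Tier 1) + 0.08·h(Tier 3) + 0.12·0
h(Tier 1) = 0.2·1 + 0.16·h(Escalated) + 0.2·h(Tier 1) + 0.12·h(Tier 3) + 0.32·0
h(Tier 3) = 0.24·1 + 0.16·h(Escalated) + 0.16·h(Tier 1) + 0.2·h(Tier 3) + 0.24·0
Solving: h(Escalated) = 0.5359, h(Tier 1) = 0.4312, h(Tier 3) = 0.4934.
Starting from Tier 1, the probability is 0.4312.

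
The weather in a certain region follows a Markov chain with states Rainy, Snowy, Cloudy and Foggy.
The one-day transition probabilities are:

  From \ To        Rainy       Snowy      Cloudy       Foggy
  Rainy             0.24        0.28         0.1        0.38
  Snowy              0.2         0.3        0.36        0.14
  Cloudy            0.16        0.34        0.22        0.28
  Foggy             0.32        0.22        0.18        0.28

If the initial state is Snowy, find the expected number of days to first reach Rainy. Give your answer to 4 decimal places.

4.6784

Let t(s) be the expected number of days to first reach Rainy from state s, with t(Rainy) = 0. Conditioning on the first day:
t(Snowy) = 1 + 0.3·t(Snowy) + 0.36·t(Cloudy) + 0.14·t(Foggy)
t(Cloudy) = 1 + 0.34·t(Snowy) + 0.22·t(Cloudy) + 0.28·t(Foggy)
t(Foggy) = 1 + 0.22·t(Snowy) + 0.18·t(Cloudy) + 0.28·t(Foggy)
Solving: t(Snowy) = 4.6784, t(Cloudy) = 4.7603, t(Foggy) = 4.0085.
Expected days from Snowy to Rainy: 4.6784.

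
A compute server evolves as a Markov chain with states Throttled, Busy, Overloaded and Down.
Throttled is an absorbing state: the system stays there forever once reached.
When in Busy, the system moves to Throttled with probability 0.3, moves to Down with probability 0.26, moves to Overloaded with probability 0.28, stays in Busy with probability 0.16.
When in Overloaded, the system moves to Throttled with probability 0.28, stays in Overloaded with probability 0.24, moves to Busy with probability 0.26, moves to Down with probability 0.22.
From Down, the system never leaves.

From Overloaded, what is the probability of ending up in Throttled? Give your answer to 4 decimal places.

0.5537

Let h(s) be the probability of absorption at Throttled starting from transient state s. Then h(Throttled) = 1 and h(Down) = 0. By first-step analysis:
h(Busy) = 0.3·1 + 0.16·h(Busy) + 0.28·h(Overloaded) + 0.26·0
h(Overloaded) = 0.28·1 + 0.26·h(Busy) + 0.24·h(Overloaded) + 0.22·0
Solving: h(Busy) = 0.5417, h(Overloaded) = 0.5537.
Starting from Overloaded, the probability is 0.5537.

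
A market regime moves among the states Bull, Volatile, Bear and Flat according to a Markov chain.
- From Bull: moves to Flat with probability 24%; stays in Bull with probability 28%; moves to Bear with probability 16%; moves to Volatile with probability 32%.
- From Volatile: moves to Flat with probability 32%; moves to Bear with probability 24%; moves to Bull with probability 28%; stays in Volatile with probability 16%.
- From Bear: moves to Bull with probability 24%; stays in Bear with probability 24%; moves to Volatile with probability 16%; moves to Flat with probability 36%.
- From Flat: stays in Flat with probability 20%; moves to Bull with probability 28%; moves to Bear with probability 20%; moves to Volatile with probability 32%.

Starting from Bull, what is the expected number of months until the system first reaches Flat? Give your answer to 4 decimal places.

3.5289

Let t(s) be the expected number of months to first reach Flat from state s, with t(Flat) = 0. Conditioning on the first month:
t(Bull) = 1 + 0.28·t(Bull) + 0.32·t(Volatile) + 0.16·t(Bear)
t(Volatile) = 1 + 0.28·t(Bull) + 0.16·t(Volatile) + 0.24·t(Bear)
t(Bear) = 1 + 0.24·t(Bull) + 0.16·t(Volatile) + 0.24·t(Bear)
Solving: t(Bull) = 3.5289, t(Volatile) = 3.2570, t(Bear) = 3.1159.
Expected months from Bull to Flat: 3.5289.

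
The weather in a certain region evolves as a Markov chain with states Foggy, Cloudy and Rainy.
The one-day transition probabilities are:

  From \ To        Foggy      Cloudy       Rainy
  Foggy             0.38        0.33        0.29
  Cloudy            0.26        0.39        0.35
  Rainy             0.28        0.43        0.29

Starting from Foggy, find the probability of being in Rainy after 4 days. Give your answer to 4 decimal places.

0.3130

Propagate the distribution vector 4 days from Foggy.
After 0 days: (1.0000, 0.0000, 0.0000)
After 1 day: (0.3800, 0.3300, 0.2900)
After 2 days: (0.3114, 0.3788, 0.3098)
After 3 days: (0.3036, 0.3837, 0.3127)
After 4 days: (0.3027, 0.3843, 0.3130)
P(in Rainy after 4 days) = 0.3130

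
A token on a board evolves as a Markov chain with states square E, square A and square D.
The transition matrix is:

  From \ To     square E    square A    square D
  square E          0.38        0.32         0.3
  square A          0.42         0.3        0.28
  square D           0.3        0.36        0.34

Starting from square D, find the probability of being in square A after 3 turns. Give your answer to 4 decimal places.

0.3257

Propagate the distribution vector 3 turns from square D.
After 0 turns: (0.0000, 0.0000, 1.0000)
After 1 turn: (0.3000, 0.3600, 0.3400)
After 2 turns: (0.3672, 0.3264, 0.3064)
After 3 turns: (0.3685, 0.3257, 0.3057)
P(in square A after 3 turns) = 0.3257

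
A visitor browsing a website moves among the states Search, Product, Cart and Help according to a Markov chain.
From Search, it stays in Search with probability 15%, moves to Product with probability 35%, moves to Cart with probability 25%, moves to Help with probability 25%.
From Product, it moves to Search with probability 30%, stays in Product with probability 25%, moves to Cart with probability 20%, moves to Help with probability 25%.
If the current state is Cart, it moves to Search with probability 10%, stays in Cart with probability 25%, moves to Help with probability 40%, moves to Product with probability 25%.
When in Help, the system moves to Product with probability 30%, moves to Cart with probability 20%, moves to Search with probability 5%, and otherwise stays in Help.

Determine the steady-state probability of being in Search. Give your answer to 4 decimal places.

0.1461

Let the stationary distribution be π with π = πP and π_1 + π_2 + π_3 + π_4 = 1.
π_1 = 0.15·π_1 + 0.3·π_2 + 0.1·π_3 + 0.05·π_4
π_2 = 0.35·π_1 + 0.25·π_2 + 0.25·π_3 + 0.3·π_4
π_3 = 0.25·π_1 + 0.2·π_2 + 0.25·π_3 + 0.2·π_4
Solving with the normalization constraint gives π = (0.1461, 0.2823, 0.2182, 0.3534).
So the stationary probability of Search is 0.1461.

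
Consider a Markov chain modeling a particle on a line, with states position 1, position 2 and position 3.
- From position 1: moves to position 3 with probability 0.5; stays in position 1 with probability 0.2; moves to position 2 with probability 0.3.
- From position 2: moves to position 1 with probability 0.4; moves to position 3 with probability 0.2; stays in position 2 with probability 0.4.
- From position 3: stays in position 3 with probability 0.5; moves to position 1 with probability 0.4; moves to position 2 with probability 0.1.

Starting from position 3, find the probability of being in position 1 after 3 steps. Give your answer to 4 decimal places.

Propagate the distribution vector 3 steps from position 3.
After 0 steps: (0.0000, 0.0000, 1.0000)
After 1 step: (0.4000, 0.1000, 0.5000)
After 2 steps: (0.3200, 0.2100, 0.4700)
After 3 steps: (0.3360, 0.2270, 0.4370)
P(in position 1 after 3 steps) = 0.3360

0.3360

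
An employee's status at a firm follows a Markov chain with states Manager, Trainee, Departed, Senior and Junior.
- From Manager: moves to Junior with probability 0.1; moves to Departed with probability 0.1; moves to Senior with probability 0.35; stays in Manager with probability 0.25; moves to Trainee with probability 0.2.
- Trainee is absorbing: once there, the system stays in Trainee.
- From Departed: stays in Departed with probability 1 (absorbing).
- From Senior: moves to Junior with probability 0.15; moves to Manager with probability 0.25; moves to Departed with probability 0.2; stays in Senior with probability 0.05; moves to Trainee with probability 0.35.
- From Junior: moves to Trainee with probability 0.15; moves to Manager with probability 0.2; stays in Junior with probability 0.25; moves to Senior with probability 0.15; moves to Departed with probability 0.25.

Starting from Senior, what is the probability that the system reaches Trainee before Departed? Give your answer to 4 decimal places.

0.6067

Let h(s) be the probability of absorption at Trainee starting from transient state s. Then h(Trainee) = 1 and h(Departed) = 0. By first-step analysis:
h(Manager) = 0.25·h(Manager) + 0.2·1 + 0.1·0 + 0.35·h(Senior) + 0.1·h(Junior)
h(Senior) = 0.25·h(Manager) + 0.35·1 + 0.2·0 + 0.05·h(Senior) + 0.15·h(Junior)
h(Junior) = 0.2·h(Manager) + 0.15·1 + 0.25·0 + 0.15·h(Senior) + 0.25·h(Junior)
Solving: h(Manager) = 0.6145, h(Senior) = 0.6067, h(Junior) = 0.4852.
Starting from Senior, the probability is 0.6067.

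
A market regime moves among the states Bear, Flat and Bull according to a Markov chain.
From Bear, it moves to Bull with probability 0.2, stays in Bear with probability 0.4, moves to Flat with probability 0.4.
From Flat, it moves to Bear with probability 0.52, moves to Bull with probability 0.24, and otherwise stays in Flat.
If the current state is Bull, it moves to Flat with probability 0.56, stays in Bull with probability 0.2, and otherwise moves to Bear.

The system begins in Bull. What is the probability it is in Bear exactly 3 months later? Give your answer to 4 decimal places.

Propagate the distribution vector 3 months from Bull.
After 0 months: (0.0000, 0.0000, 1.0000)
After 1 month: (0.2400, 0.5600, 0.2000)
After 2 months: (0.4352, 0.3424, 0.2224)
After 3 months: (0.4055, 0.3808, 0.2137)
P(in Bear after 3 months) = 0.4055

0.4055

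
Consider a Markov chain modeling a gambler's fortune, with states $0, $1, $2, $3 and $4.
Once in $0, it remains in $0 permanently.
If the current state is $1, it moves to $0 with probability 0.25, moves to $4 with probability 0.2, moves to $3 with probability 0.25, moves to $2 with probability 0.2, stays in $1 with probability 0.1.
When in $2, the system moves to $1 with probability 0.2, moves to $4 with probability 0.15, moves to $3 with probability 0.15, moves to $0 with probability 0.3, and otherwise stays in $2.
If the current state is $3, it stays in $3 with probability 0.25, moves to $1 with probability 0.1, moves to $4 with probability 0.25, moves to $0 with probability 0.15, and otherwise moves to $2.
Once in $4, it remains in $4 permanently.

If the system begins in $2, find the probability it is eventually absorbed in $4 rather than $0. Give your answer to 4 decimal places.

0.4010

Let h(s) be the probability of absorption at $4 starting from transient state s. Then h($4) = 1 and h($0) = 0. By first-step analysis:
h($1) = 0.25·0 + 0.1·h($1) + 0.2·h($2) + 0.25·h($3) + 0.2·1
h($2) = 0.3·0 + 0.2·h($1) + 0.2·h($2) + 0.15·h($3) + 0.15·1
h($3) = 0.15·0 + 0.1·h($1) + 0.25·h($2) + 0.25·h($3) + 0.25·1
Solving: h($1) = 0.4580, h($2) = 0.4010, h($3) = 0.5281.
Starting from $2, the probability is 0.4010.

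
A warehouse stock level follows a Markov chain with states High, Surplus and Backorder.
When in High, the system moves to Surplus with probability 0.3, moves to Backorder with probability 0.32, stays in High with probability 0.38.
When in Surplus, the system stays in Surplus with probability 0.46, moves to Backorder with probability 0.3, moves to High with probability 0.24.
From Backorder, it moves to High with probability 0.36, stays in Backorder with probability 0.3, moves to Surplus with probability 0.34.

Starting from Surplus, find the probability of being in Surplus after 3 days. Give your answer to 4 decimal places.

0.3739

Propagate the distribution vector 3 days from Surplus.
After 0 days: (0.0000, 1.0000, 0.0000)
After 1 day: (0.2400, 0.4600, 0.3000)
After 2 days: (0.3096, 0.3856, 0.3048)
After 3 days: (0.3199, 0.3739, 0.3062)
P(in Surplus after 3 days) = 0.3739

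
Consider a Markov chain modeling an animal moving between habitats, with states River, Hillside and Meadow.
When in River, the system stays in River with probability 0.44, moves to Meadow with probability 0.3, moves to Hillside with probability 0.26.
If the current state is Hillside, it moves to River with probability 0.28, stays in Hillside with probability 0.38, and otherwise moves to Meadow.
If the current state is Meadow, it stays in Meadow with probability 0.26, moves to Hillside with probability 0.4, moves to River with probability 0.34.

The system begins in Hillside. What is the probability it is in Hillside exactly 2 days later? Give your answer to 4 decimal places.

Sum over the intermediate state after 1 day:
P = P(Hillside→River)·P(River→Hillside) + P(Hillside→Hillside)·P(Hillside→Hillside) + P(Hillside→Meadow)·P(Meadow→Hillside)
  = 0.28×0.26 + 0.38×0.38 + 0.34×0.4
  = 0.0728 + 0.1444 + 0.1360 = 0.3532

0.3532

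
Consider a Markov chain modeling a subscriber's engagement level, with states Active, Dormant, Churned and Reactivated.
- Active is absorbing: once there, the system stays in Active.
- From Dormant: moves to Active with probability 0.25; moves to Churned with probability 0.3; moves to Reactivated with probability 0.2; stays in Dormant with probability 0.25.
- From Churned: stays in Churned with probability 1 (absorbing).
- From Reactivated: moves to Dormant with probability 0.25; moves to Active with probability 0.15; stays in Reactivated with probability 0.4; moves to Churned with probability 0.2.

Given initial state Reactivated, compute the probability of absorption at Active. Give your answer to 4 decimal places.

Let h(s) be the probability of absorption at Active starting from transient state s. Then h(Active) = 1 and h(Churned) = 0. By first-step analysis:
h(Dormant) = 0.25·1 + 0.25·h(Dormant) + 0.3·0 + 0.2·h(Reactivated)
h(Reactivated) = 0.15·1 + 0.25·h(Dormant) + 0.2·0 + 0.4·h(Reactivated)
Solving: h(Dormant) = 0.4500, h(Reactivated) = 0.4375.
Starting from Reactivated, the probability is 0.4375.

0.4375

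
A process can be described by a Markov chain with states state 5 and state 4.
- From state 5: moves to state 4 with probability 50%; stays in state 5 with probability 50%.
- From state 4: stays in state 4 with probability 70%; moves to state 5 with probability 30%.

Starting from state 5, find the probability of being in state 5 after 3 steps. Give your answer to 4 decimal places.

Propagate the distribution vector 3 steps from state 5.
After 0 steps: (1.0000, 0.0000)
After 1 step: (0.5000, 0.5000)
After 2 steps: (0.4000, 0.6000)
After 3 steps: (0.3800, 0.6200)
P(in state 5 after 3 steps) = 0.3800

0.3800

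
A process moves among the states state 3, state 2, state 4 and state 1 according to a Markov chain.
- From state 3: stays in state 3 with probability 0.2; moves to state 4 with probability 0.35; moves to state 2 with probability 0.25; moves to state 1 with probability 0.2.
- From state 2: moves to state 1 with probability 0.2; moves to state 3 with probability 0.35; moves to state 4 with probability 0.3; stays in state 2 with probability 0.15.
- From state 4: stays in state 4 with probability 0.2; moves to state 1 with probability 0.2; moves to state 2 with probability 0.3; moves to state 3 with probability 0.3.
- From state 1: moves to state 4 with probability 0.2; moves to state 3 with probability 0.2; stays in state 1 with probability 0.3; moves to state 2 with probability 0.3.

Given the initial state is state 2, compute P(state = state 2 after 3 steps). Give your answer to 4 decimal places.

0.2484

Propagate the distribution vector 3 steps from state 2.
After 0 steps: (0.0000, 1.0000, 0.0000, 0.0000)
After 1 step: (0.3500, 0.1500, 0.3000, 0.2000)
After 2 steps: (0.2525, 0.2600, 0.2675, 0.2200)
After 3 steps: (0.2658, 0.2484, 0.2639, 0.2220)
P(in state 2 after 3 steps) = 0.2484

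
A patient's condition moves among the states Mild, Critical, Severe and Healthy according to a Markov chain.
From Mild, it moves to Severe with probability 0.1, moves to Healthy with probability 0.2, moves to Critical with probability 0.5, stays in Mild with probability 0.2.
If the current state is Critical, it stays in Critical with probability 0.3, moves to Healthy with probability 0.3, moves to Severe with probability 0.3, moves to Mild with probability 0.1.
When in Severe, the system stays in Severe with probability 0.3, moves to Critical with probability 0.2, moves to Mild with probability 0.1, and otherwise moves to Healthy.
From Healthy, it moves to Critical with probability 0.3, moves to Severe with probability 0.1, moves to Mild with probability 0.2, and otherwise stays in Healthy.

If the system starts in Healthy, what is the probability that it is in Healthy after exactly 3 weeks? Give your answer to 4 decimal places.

Propagate the distribution vector 3 weeks from Healthy.
After 0 weeks: (0.0000, 0.0000, 0.0000, 1.0000)
After 1 week: (0.2000, 0.3000, 0.1000, 0.4000)
After 2 weeks: (0.1600, 0.3300, 0.1800, 0.3300)
After 3 weeks: (0.1490, 0.3140, 0.2020, 0.3350)
P(in Healthy after 3 weeks) = 0.3350

0.3350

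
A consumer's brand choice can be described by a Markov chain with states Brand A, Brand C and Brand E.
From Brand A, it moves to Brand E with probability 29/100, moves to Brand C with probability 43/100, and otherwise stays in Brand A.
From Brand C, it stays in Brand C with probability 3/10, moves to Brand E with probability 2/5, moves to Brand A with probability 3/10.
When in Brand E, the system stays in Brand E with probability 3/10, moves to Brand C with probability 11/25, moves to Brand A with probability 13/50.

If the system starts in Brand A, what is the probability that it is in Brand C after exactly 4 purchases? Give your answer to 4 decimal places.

Propagate the distribution vector 4 purchases from Brand A.
After 0 purchases: (1.0000, 0.0000, 0.0000)
After 1 purchase: (0.2800, 0.4300, 0.2900)
After 2 purchases: (0.2828, 0.3770, 0.3402)
After 3 purchases: (0.2807, 0.3844, 0.3349)
After 4 purchases: (0.2810, 0.3834, 0.3356)
P(in Brand C after 4 purchases) = 0.3834

0.3834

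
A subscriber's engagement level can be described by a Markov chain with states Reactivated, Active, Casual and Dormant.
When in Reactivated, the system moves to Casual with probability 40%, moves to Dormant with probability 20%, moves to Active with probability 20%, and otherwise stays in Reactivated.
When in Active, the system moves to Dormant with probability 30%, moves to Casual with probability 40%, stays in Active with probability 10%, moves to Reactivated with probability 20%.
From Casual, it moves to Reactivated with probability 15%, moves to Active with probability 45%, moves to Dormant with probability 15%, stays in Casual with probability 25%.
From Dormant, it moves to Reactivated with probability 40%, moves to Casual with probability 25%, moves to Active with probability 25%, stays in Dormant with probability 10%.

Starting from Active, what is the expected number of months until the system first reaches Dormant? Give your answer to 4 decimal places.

4.3561

Let t(s) be the expected number of months to first reach Dormant from state s, with t(Dormant) = 0. Conditioning on the first month:
t(Reactivated) = 1 + 0.2·t(Reactivated) + 0.2·t(Active) + 0.4·t(Casual)
t(Active) = 1 + 0.2·t(Reactivated) + 0.1·t(Active) + 0.4·t(Casual)
t(Casual) = 1 + 0.15·t(Reactivated) + 0.45·t(Active) + 0.25·t(Casual)
Solving: t(Reactivated) = 4.7917, t(Active) = 4.3561, t(Casual) = 4.9053.
Expected months from Active to Dormant: 4.3561.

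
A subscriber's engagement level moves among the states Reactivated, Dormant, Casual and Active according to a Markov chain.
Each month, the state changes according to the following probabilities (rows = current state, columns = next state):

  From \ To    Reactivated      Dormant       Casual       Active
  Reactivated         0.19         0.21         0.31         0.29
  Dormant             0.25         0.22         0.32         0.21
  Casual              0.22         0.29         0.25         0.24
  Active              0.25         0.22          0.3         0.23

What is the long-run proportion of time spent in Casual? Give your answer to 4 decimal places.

0.2924

Let the stationary distribution be π with π = πP and π_1 + π_2 + π_3 + π_4 = 1.
π_1 = 0.19·π_1 + 0.25·π_2 + 0.22·π_3 + 0.25·π_4
π_2 = 0.21·π_1 + 0.22·π_2 + 0.29·π_3 + 0.22·π_4
π_3 = 0.31·π_1 + 0.32·π_2 + 0.25·π_3 + 0.3·π_4
Solving with the normalization constraint gives π = (0.2276, 0.2382, 0.2924, 0.2418).
So the stationary probability of Casual is 0.2924.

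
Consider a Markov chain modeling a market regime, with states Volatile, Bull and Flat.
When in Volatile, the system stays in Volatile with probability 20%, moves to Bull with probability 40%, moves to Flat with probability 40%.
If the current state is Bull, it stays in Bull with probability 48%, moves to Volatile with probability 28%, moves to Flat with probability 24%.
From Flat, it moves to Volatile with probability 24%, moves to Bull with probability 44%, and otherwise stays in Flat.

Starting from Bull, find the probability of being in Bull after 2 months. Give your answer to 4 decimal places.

Sum over the intermediate state after 1 month:
P = P(Bull→Volatile)·P(Volatile→Bull) + P(Bull→Bull)·P(Bull→Bull) + P(Bull→Flat)·P(Flat→Bull)
  = 0.28×0.4 + 0.48×0.48 + 0.24×0.44
  = 0.1120 + 0.2304 + 0.1056 = 0.4480

0.4480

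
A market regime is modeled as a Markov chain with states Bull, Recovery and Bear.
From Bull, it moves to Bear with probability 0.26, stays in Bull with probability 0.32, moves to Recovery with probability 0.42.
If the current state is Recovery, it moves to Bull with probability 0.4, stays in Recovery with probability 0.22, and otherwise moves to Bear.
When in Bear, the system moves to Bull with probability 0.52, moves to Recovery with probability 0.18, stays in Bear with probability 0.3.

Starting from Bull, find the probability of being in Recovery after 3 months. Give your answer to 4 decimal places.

0.2883

Propagate the distribution vector 3 months from Bull.
After 0 months: (1.0000, 0.0000, 0.0000)
After 1 month: (0.3200, 0.4200, 0.2600)
After 2 months: (0.4056, 0.2736, 0.3208)
After 3 months: (0.4060, 0.2883, 0.3057)
P(in Recovery after 3 months) = 0.2883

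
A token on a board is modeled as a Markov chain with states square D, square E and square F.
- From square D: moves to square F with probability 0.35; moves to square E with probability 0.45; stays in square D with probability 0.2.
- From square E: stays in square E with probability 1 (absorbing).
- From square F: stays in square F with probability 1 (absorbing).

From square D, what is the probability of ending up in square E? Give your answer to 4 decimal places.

Let h(s) be the probability of absorption at square E starting from transient state s. Then h(square E) = 1 and h(square F) = 0. By first-step analysis:
h(square D) = 0.2·h(square D) + 0.45·1 + 0.35·0
Solving: h(square D) = 0.5625.
Starting from square D, the probability is 0.5625.

0.5625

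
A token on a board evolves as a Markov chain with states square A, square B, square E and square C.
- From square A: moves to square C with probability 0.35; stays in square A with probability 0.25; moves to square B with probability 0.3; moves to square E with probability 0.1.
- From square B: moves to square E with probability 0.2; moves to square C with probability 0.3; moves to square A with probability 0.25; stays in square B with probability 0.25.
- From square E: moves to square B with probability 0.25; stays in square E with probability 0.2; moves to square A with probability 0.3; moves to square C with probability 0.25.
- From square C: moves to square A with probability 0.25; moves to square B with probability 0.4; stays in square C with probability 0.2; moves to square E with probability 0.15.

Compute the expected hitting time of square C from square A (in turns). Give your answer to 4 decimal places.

Let t(s) be the expected number of turns to first reach square C from state s, with t(square C) = 0. Conditioning on the first turn:
t(square A) = 1 + 0.25·t(square A) + 0.3·t(square B) + 0.1·t(square E)
t(square B) = 1 + 0.25·t(square A) + 0.25·t(square B) + 0.2·t(square E)
t(square E) = 1 + 0.3·t(square A) + 0.25·t(square B) + 0.2·t(square E)
Solving: t(square A) = 3.1071, t(square B) = 3.2870, t(square E) = 3.4424.
Expected turns from square A to square C: 3.1071.

3.1071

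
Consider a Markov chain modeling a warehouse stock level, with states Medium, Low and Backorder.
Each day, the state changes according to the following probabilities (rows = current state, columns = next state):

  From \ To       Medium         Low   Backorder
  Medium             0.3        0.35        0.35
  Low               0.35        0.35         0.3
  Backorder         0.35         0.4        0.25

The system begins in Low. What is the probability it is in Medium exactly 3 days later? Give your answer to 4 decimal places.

0.3334

Propagate the distribution vector 3 days from Low.
After 0 days: (0.0000, 1.0000, 0.0000)
After 1 day: (0.3500, 0.3500, 0.3000)
After 2 days: (0.3325, 0.3650, 0.3025)
After 3 days: (0.3334, 0.3651, 0.3015)
P(in Medium after 3 days) = 0.3334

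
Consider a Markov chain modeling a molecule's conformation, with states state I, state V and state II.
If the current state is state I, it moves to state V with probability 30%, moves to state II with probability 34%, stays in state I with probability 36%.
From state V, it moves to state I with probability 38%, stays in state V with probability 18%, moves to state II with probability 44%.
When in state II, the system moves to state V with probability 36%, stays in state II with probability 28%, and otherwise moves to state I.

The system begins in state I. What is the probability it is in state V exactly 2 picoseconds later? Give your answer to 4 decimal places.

Sum over the intermediate state after 1 picosecond:
P = P(state I→state I)·P(state I→state V) + P(state I→state V)·P(state V→state V) + P(state I→state II)·P(state II→state V)
  = 0.36×0.3 + 0.3×0.18 + 0.34×0.36
  = 0.1080 + 0.0540 + 0.1224 = 0.2844

0.2844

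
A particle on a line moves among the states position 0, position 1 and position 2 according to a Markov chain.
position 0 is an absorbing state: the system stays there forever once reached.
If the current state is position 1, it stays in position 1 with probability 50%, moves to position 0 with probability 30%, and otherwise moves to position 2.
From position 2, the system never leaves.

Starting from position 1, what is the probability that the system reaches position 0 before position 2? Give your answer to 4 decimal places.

0.6000

Let h(s) be the probability of absorption at position 0 starting from transient state s. Then h(position 0) = 1 and h(position 2) = 0. By first-step analysis:
h(position 1) = 0.3·1 + 0.5·h(position 1) + 0.2·0
Solving: h(position 1) = 0.6000.
Starting from position 1, the probability is 0.6000.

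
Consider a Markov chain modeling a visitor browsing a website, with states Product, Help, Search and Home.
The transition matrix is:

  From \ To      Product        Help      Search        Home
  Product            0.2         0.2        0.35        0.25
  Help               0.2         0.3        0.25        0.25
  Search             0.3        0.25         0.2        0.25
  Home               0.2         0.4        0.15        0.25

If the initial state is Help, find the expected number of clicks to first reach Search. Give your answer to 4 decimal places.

4.0816

Let t(s) be the expected number of clicks to first reach Search from state s, with t(Search) = 0. Conditioning on the first click:
t(Product) = 1 + 0.2·t(Product) + 0.2·t(Help) + 0.25·t(Home)
t(Help) = 1 + 0.2·t(Product) + 0.3·t(Help) + 0.25·t(Home)
t(Home) = 1 + 0.2·t(Product) + 0.4·t(Help) + 0.25·t(Home)
Solving: t(Product) = 3.6735, t(Help) = 4.0816, t(Home) = 4.4898.
Expected clicks from Help to Search: 4.0816.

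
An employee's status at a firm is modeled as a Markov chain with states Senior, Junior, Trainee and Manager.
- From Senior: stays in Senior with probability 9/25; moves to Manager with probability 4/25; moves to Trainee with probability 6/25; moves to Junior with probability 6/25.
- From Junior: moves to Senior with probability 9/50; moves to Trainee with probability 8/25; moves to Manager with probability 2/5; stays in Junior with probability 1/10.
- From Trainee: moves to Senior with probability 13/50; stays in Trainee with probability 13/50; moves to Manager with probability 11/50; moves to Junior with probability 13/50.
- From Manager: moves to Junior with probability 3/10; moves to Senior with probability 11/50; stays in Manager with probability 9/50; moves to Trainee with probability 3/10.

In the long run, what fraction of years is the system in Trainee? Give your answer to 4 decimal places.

0.2779

Let the stationary distribution be π with π = πP and π_1 + π_2 + π_3 + π_4 = 1.
π_1 = 0.36·π_1 + 0.18·π_2 + 0.26·π_3 + 0.22·π_4
π_2 = 0.24·π_1 + 0.1·π_2 + 0.26·π_3 + 0.3·π_4
π_3 = 0.24·π_1 + 0.32·π_2 + 0.26·π_3 + 0.3·π_4
Solving with the normalization constraint gives π = (0.2581, 0.2278, 0.2779, 0.2361).
So the stationary probability of Trainee is 0.2779.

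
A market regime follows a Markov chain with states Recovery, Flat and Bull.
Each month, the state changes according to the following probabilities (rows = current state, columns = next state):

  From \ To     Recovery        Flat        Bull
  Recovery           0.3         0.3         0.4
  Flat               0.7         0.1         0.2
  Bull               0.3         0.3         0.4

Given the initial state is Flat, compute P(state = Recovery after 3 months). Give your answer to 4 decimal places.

0.4120

Propagate the distribution vector 3 months from Flat.
After 0 months: (0.0000, 1.0000, 0.0000)
After 1 month: (0.7000, 0.1000, 0.2000)
After 2 months: (0.3400, 0.2800, 0.3800)
After 3 months: (0.4120, 0.2440, 0.3440)
P(in Recovery after 3 months) = 0.4120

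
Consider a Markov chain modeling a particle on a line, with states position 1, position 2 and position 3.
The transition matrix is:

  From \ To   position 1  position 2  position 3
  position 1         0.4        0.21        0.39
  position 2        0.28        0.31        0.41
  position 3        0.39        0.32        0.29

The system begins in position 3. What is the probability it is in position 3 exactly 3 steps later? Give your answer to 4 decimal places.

Propagate the distribution vector 3 steps from position 3.
After 0 steps: (0.0000, 0.0000, 1.0000)
After 1 step: (0.3900, 0.3200, 0.2900)
After 2 steps: (0.3587, 0.2739, 0.3674)
After 3 steps: (0.3635, 0.2778, 0.3587)
P(in position 3 after 3 steps) = 0.3587

0.3587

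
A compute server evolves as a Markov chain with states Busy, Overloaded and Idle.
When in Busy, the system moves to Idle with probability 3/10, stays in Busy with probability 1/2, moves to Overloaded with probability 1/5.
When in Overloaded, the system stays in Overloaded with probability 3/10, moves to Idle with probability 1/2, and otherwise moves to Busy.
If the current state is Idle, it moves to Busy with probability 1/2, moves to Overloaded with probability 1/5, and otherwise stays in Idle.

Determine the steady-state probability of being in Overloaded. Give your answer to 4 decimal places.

Let the stationary distribution be π with π = πP and π_1 + π_2 + π_3 = 1.
π_1 = 0.5·π_1 + 0.2·π_2 + 0.5·π_3
π_2 = 0.2·π_1 + 0.3·π_2 + 0.2·π_3
Solving with the normalization constraint gives π = (0.4333, 0.2222, 0.3444).
So the stationary probability of Overloaded is 0.2222.

0.2222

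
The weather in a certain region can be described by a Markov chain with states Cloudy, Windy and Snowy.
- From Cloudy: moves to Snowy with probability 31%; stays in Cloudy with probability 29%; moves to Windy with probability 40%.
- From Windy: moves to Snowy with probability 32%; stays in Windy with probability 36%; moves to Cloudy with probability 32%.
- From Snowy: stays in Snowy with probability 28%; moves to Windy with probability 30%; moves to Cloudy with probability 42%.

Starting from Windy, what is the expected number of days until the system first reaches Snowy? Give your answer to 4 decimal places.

Let t(s) be the expected number of days to first reach Snowy from state s, with t(Snowy) = 0. Conditioning on the first day:
t(Cloudy) = 1 + 0.29·t(Cloudy) + 0.4·t(Windy)
t(Windy) = 1 + 0.32·t(Cloudy) + 0.36·t(Windy)
Solving: t(Cloudy) = 3.1863, t(Windy) = 3.1556.
Expected days from Windy to Snowy: 3.1556.

3.1556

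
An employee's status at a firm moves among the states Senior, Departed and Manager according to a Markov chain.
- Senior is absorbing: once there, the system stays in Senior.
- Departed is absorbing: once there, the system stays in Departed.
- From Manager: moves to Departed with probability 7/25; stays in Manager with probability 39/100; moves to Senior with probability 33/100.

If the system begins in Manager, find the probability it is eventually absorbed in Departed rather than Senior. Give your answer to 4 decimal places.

Let h(s) be the probability of absorption at Departed starting from transient state s. Then h(Departed) = 1 and h(Senior) = 0. By first-step analysis:
h(Manager) = 0.33·0 + 0.28·1 + 0.39·h(Manager)
Solving: h(Manager) = 0.4590.
Starting from Manager, the probability is 0.4590.

0.4590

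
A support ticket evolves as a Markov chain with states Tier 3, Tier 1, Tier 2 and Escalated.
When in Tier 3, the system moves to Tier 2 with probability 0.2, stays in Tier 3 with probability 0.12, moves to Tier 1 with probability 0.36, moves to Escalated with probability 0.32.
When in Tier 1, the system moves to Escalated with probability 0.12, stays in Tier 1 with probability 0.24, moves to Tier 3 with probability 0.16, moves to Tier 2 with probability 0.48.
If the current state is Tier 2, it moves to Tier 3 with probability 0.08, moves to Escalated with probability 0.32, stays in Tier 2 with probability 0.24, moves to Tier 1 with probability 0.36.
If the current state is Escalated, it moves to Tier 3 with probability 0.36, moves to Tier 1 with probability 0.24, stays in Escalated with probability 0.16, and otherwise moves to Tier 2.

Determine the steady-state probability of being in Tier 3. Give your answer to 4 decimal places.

0.1736

Let the stationary distribution be π with π = πP and π_1 + π_2 + π_3 + π_4 = 1.
π_1 = 0.12·π_1 + 0.16·π_2 + 0.08·π_3 + 0.36·π_4
π_2 = 0.36·π_1 + 0.24·π_2 + 0.36·π_3 + 0.24·π_4
π_3 = 0.2·π_1 + 0.48·π_2 + 0.24·π_3 + 0.24·π_4
Solving with the normalization constraint gives π = (0.1736, 0.2974, 0.3044, 0.2246).
So the stationary probability of Tier 3 is 0.1736.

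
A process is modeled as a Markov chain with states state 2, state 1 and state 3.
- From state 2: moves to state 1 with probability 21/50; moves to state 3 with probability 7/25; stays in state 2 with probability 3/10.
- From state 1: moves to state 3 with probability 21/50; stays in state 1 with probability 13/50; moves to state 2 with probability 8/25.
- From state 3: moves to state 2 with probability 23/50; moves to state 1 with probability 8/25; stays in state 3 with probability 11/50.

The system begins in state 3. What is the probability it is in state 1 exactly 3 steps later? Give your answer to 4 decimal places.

Propagate the distribution vector 3 steps from state 3.
After 0 steps: (0.0000, 0.0000, 1.0000)
After 1 step: (0.4600, 0.3200, 0.2200)
After 2 steps: (0.3416, 0.3468, 0.3116)
After 3 steps: (0.3568, 0.3334, 0.3099)
P(in state 1 after 3 steps) = 0.3334

0.3334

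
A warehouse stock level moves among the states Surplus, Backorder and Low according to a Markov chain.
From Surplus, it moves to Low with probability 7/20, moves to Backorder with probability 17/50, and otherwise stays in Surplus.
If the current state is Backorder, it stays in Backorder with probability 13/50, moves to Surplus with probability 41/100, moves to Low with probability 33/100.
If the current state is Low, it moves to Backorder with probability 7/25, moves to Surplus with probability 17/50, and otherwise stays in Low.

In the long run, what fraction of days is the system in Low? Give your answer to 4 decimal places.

Let the stationary distribution be π with π = πP and π_1 + π_2 + π_3 = 1.
π_1 = 0.31·π_1 + 0.41·π_2 + 0.34·π_3
π_2 = 0.34·π_1 + 0.26·π_2 + 0.28·π_3
Solving with the normalization constraint gives π = (0.3502, 0.2951, 0.3547).
So the stationary probability of Low is 0.3547.

0.3547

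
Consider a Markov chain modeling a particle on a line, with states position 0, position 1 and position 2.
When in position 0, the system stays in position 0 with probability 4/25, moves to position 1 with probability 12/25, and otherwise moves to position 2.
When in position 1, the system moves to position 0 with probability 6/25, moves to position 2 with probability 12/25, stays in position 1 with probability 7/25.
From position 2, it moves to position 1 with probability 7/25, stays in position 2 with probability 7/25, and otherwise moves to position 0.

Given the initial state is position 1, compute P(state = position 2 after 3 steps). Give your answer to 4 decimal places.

Propagate the distribution vector 3 steps from position 1.
After 0 steps: (0.0000, 1.0000, 0.0000)
After 1 step: (0.2400, 0.2800, 0.4800)
After 2 steps: (0.3168, 0.3280, 0.3552)
After 3 steps: (0.2857, 0.3434, 0.3709)
P(in position 2 after 3 steps) = 0.3709

0.3709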